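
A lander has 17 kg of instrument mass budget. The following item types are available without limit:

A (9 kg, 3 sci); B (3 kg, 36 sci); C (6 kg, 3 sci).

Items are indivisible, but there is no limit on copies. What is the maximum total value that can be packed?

180 sci

Best value-per-unit is B at 36/3, and filling with it alone uses mass 5×3=15. No mix of the others beats 5×36 = 180.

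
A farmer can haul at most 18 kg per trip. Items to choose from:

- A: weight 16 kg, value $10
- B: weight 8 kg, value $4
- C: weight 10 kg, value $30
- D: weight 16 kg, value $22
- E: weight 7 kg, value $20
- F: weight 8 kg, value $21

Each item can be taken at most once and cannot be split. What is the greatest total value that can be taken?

This is a 0/1 knapsack; check combinations near the capacity.
- C+F: weight 10+8=18, value 30+21=51
- C+E: weight 10+7=17, value 30+20=50
- E+F: weight 7+8=15, value 20+21=41
- B+C: weight 8+10=18, value 4+30=34
- C: weight 10, value 30
Best: $51.

$51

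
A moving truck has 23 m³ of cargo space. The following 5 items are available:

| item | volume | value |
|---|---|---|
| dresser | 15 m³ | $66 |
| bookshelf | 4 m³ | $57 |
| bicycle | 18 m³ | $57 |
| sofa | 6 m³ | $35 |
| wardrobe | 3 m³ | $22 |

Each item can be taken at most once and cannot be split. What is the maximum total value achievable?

Check high-value combinations within 23 m³:
- dresser+bookshelf+wardrobe: volume 15+4+3=22, value 66+57+22=145
- dresser+bookshelf: volume 15+4=19, value 66+57=123
- bookshelf+sofa+wardrobe: volume 4+6+3=13, value 57+35+22=114
- bookshelf+bicycle: volume 4+18=22, value 57+57=114
- dresser+sofa: volume 15+6=21, value 66+35=101
Best: $145.

$145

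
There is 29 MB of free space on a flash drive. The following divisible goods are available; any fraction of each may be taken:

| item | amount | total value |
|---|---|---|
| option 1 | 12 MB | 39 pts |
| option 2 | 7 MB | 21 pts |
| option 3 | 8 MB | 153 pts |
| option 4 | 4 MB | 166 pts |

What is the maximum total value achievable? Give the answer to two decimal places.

Take in order of value per unit:
- option 4 (166/4 per unit): all 4 → value 166, running total 166.00
- option 3 (153/8 per unit): all 8 → value 153, running total 319.00
- option 1 (39/12 per unit): all 12 → value 39, running total 358.00
- option 2 (21/7 per unit): 5 of 7 → value 5×21/7 = 15.0000, running total 373.00
Total 373.00.

373.00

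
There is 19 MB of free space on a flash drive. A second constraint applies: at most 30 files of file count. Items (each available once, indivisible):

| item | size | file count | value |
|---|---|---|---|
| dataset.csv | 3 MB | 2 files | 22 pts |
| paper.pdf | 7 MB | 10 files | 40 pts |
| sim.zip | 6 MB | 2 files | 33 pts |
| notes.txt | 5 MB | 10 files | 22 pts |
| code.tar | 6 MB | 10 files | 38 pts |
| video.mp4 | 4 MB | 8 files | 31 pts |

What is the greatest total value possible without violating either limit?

Feasible sets respecting both limits:
- dataset.csv+sim.zip+code.tar+video.mp4: size 19, file count 22, value 124
- dataset.csv+paper.pdf+notes.txt+video.mp4: size 19, file count 30, value 115
- dataset.csv+notes.txt+code.tar+video.mp4: size 18, file count 30, value 113
Best: 124 pts.

124 pts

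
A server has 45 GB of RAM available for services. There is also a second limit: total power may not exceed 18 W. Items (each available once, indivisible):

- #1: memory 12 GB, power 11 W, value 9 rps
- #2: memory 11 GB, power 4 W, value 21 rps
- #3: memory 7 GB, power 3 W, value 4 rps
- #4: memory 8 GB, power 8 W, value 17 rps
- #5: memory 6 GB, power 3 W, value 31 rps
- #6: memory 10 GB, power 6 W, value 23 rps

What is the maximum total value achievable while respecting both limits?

79 rps

Feasible sets respecting both limits:
- #2+#3+#5+#6: memory 34, power 16, value 79
- #2+#5+#6: memory 27, power 13, value 75
- #2+#3+#4+#5: memory 32, power 18, value 73
Best: 79 rps.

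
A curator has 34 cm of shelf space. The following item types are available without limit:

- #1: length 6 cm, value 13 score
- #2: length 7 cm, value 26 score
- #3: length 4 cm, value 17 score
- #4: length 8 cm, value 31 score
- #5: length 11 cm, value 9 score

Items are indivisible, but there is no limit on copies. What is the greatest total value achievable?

137 score

Best value-per-unit is #3 at 17/4; filling with it alone gives 8×17 = 136.
Optimal mix: 2×#2 + 5×#3 → length 34, value 137.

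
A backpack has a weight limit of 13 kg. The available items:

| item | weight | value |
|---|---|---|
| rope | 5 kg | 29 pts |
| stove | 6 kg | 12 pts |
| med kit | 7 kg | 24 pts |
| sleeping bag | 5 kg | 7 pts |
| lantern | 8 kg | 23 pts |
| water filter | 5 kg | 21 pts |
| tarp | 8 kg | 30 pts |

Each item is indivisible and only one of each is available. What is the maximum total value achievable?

Check high-value combinations within 13 kg:
- rope+tarp: weight 5+8=13, value 29+30=59
- rope+med kit: weight 5+7=12, value 29+24=53
- rope+lantern: weight 5+8=13, value 29+23=52
- water filter+tarp: weight 5+8=13, value 21+30=51
Best: 59 pts.

59 pts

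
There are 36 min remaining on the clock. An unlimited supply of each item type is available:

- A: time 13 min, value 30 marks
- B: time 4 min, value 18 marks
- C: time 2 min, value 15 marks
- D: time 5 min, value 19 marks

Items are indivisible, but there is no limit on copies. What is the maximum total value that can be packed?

270 marks

Best value-per-unit is C at 15/2, and filling with it alone uses time 18×2=36. No mix of the others beats 18×15 = 270.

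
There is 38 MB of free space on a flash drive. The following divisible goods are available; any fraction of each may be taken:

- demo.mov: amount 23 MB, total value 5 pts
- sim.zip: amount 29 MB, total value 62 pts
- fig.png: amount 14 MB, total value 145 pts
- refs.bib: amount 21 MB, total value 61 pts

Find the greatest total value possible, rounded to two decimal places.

212.41

Take in order of value per unit:
- fig.png (145/14 per unit): all 14 → value 145, running total 145.00
- refs.bib (61/21 per unit): all 21 → value 61, running total 206.00
- sim.zip (62/29 per unit): 3 of 29 → value 3×62/29 = 6.4138, running total 212.41
Total 212.41.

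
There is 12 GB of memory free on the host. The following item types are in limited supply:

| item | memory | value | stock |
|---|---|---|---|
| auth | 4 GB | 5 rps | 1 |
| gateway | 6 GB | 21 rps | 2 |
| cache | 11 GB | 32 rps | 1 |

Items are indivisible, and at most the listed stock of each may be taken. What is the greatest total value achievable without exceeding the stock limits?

Top feasible selections:
- 2×gateway: memory 12, value 42
- 1×cache: memory 11, value 32
- 1×auth + 1×gateway: memory 10, value 26
- 1×gateway: memory 6, value 21
Best: 42 rps.

42 rps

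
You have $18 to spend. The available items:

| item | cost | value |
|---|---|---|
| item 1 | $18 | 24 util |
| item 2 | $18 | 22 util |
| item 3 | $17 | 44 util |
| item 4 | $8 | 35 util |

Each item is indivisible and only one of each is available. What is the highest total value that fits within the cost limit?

44 util

This is a 0/1 knapsack; check combinations near the capacity.
- item 3: cost 17, value 44
- item 4: cost 8, value 35
- item 1: cost 18, value 24
Best: 44 util.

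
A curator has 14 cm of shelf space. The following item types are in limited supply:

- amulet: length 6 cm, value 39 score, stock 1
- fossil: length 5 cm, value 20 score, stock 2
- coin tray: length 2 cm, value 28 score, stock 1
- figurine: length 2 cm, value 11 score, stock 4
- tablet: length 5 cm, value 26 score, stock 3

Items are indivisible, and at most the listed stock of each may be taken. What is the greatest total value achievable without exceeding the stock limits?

100 score

Best selections within length 14 and stock limits:
- 1×amulet + 1×coin tray + 3×figurine: length 14, value 100
- 1×amulet + 1×coin tray + 1×tablet: length 13, value 93
Best: 100 score.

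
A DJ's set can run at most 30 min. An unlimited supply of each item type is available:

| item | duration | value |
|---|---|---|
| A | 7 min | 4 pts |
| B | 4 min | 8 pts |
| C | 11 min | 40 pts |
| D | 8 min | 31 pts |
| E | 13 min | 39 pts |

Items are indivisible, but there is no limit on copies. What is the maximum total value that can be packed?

111 pts

Best value-per-unit is D at 31/8; filling with it alone gives 3×31 = 93.
Optimal mix: 2×C + 1×D → duration 30, value 111.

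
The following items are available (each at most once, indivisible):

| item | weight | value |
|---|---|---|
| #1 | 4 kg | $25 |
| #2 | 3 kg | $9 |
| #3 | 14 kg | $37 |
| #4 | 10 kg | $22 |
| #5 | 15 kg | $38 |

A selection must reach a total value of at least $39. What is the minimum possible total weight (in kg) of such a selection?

Subsets with value ≥ 39, sorted by total weight:
- #1+#4: weight 14, value 47
- #1+#2+#4: weight 17, value 56
Minimum weight: 14 kg.

14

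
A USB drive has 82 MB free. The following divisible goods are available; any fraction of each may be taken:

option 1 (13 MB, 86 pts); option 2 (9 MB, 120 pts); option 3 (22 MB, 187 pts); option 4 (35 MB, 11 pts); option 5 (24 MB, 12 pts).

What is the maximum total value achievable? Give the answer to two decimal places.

409.40

Take in order of value per unit:
- option 2 (120/9 per unit): all 9 → value 120, running total 120.00
- option 3 (187/22 per unit): all 22 → value 187, running total 307.00
- option 1 (86/13 per unit): all 13 → value 86, running total 393.00
- option 5 (12/24 per unit): all 24 → value 12, running total 405.00
- option 4 (11/35 per unit): 14 of 35 → value 14×11/35 = 4.4000, running total 409.40
Total 409.40.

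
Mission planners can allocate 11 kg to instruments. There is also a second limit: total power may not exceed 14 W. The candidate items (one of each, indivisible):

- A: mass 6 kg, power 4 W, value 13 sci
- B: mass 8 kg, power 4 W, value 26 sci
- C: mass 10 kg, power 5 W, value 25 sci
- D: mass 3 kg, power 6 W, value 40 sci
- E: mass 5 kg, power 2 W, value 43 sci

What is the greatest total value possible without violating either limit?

83 sci

Feasible sets respecting both limits:
- D+E: mass 8, power 8, value 83
- B+D: mass 11, power 10, value 66
- A+E: mass 11, power 6, value 56
Best: 83 sci.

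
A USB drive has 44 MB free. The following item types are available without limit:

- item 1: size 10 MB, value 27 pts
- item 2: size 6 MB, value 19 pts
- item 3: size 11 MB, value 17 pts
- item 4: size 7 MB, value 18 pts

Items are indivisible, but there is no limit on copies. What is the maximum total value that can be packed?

133 pts

Best value-per-unit is item 2 at 19/6, and filling with it alone uses size 7×6=42. No mix of the others beats 7×19 = 133.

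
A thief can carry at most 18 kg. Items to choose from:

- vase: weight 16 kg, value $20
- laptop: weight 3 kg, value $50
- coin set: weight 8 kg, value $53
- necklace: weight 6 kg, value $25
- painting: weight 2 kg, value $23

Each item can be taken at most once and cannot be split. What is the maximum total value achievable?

This is a 0/1 knapsack; check combinations near the capacity.
- laptop+coin set+necklace: weight 3+8+6=17, value 50+53+25=128
- laptop+coin set+painting: weight 3+8+2=13, value 50+53+23=126
- laptop+coin set: weight 3+8=11, value 50+53=103
- coin set+necklace+painting: weight 8+6+2=16, value 53+25+23=101
- laptop+necklace+painting: weight 3+6+2=11, value 50+25+23=98
Best: $128.

$128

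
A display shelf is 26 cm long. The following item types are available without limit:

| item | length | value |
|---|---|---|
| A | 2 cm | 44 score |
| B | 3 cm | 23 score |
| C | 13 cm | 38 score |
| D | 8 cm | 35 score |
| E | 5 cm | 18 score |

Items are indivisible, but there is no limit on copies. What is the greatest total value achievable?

Best value-per-unit is A at 44/2, and filling with it alone uses length 13×2=26. No mix of the others beats 13×44 = 572.

572 score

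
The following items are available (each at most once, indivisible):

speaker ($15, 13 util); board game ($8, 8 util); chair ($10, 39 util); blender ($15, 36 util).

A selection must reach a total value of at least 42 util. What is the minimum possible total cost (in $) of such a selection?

Subsets with value ≥ 42, sorted by total cost:
- board game+chair: cost 18, value 47
- board game+blender: cost 23, value 44
Minimum cost: 18 $.

18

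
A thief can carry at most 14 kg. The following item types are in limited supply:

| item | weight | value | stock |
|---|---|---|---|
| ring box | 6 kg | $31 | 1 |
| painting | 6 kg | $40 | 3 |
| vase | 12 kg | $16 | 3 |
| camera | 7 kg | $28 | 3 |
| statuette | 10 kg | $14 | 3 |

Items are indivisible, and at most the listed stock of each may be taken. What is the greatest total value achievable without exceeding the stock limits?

$80

Top feasible selections:
- 2×painting: weight 12, value 80
- 1×ring box + 1×painting: weight 12, value 71
- 1×painting + 1×camera: weight 13, value 68
Best: $80.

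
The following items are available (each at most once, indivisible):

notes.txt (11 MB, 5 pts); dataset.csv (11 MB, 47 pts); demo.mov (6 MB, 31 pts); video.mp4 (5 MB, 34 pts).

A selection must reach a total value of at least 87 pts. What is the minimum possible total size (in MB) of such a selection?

Subsets with value ≥ 87, sorted by total size:
- dataset.csv+demo.mov+video.mp4: size 22, value 112
- notes.txt+dataset.csv+demo.mov+video.mp4: size 33, value 117
Minimum size: 22 MB.

22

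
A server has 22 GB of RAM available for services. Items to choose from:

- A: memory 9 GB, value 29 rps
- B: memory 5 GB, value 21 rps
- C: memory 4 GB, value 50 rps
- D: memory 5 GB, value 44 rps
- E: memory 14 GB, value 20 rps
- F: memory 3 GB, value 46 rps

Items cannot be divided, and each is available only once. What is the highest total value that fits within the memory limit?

169 rps

Check high-value combinations within 22 GB:
- A+C+D+F: memory 9+4+5+3=21, value 29+50+44+46=169
- B+C+D+F: memory 5+4+5+3=17, value 21+50+44+46=161
- A+B+C+F: memory 9+5+4+3=21, value 29+21+50+46=146
Best: 169 rps.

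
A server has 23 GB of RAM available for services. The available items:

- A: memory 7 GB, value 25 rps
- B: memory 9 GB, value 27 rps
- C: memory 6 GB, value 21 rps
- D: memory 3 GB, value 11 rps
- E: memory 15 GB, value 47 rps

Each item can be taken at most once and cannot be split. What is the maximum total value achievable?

73 rps

Check high-value combinations within 23 GB:
- A+B+C: memory 7+9+6=22, value 25+27+21=73
- A+E: memory 7+15=22, value 25+47=72
- C+E: memory 6+15=21, value 21+47=68
- A+B+D: memory 7+9+3=19, value 25+27+11=63
Best: 73 rps.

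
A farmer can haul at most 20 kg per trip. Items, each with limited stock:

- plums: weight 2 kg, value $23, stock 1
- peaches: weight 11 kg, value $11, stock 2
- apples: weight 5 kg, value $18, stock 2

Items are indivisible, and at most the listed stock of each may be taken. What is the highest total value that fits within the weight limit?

$59

Top feasible selections:
- 1×plums + 2×apples: weight 12, value 59
- 1×plums + 1×peaches + 1×apples: weight 18, value 52
- 1×plums + 1×apples: weight 7, value 41
Best: $59.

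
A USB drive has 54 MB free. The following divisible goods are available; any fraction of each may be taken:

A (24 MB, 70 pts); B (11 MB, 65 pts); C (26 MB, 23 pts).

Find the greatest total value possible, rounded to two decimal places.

151.81

Take in order of value per unit:
- B (65/11 per unit): all 11 → value 65, running total 65.00
- A (70/24 per unit): all 24 → value 70, running total 135.00
- C (23/26 per unit): 19 of 26 → value 19×23/26 = 16.8077, running total 151.81
Total 151.81.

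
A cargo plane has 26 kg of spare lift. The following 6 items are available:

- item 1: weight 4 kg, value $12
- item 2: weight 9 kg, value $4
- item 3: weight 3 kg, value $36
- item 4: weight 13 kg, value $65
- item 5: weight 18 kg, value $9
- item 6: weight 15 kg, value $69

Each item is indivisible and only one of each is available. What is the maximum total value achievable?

$117

Check high-value combinations within 26 kg:
- item 1+item 3+item 6: weight 4+3+15=22, value 12+36+69=117
- item 1+item 3+item 4: weight 4+3+13=20, value 12+36+65=113
- item 3+item 6: weight 3+15=18, value 36+69=105
- item 2+item 3+item 4: weight 9+3+13=25, value 4+36+65=105
Best: $117.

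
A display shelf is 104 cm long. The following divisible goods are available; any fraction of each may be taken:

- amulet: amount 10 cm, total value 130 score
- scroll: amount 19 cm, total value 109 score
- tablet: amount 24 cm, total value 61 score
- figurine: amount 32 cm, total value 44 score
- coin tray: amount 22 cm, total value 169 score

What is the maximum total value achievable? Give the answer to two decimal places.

508.88

Take in order of value per unit:
- amulet (130/10 per unit): all 10 → value 130, running total 130.00
- coin tray (169/22 per unit): all 22 → value 169, running total 299.00
- scroll (109/19 per unit): all 19 → value 109, running total 408.00
- tablet (61/24 per unit): all 24 → value 61, running total 469.00
- figurine (44/32 per unit): 29 of 32 → value 29×44/32 = 39.8750, running total 508.88
Total 508.88.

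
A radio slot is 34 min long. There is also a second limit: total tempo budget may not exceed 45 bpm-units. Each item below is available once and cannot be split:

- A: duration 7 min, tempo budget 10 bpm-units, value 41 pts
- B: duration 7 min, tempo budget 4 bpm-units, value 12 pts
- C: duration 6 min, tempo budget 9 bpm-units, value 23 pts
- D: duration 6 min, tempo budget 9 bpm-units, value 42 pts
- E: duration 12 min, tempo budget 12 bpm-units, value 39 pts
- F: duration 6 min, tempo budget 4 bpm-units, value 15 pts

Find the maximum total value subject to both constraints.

Feasible sets respecting both limits:
- A+C+D+E: duration 31, tempo budget 40, value 145
- A+D+E+F: duration 31, tempo budget 35, value 137
- A+B+D+E: duration 32, tempo budget 35, value 134
Best: 145 pts.

145 pts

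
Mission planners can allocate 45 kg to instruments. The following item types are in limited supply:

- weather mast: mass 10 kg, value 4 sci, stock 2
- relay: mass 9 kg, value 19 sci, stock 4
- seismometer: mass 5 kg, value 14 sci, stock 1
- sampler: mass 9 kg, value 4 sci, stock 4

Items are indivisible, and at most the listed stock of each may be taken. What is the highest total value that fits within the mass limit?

Best selections within mass 45 and stock limits:
- 4×relay + 1×seismometer: mass 41, value 90
- 4×relay + 1×sampler: mass 45, value 80
- 4×relay: mass 36, value 76
- 3×relay + 1×seismometer + 1×sampler: mass 41, value 75
Best: 90 sci.

90 sci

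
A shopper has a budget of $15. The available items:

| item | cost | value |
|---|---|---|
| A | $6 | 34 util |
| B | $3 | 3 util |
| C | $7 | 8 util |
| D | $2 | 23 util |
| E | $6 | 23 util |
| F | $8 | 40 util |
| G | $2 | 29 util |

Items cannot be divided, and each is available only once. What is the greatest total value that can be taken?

Check high-value combinations within $15:
- B+D+F+G: cost 3+2+8+2=15, value 3+23+40+29=95
- D+F+G: cost 2+8+2=12, value 23+40+29=92
- A+B+D+G: cost 6+3+2+2=13, value 34+3+23+29=89
- A+D+G: cost 6+2+2=10, value 34+23+29=86
Best: 95 util.

95 util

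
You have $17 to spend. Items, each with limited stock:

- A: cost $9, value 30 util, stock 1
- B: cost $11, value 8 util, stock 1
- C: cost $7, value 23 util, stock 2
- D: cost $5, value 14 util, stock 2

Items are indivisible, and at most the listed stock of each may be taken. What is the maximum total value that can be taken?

Top feasible selections:
- 1×A + 1×C: cost 16, value 53
- 1×C + 2×D: cost 17, value 51
Best: 53 util.

53 util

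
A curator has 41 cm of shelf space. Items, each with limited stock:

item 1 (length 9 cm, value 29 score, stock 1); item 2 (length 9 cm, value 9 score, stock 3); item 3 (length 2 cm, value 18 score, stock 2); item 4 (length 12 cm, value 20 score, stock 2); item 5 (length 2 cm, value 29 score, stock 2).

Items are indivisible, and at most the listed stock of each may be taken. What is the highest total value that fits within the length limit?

Top feasible selections:
- 1×item 1 + 2×item 3 + 2×item 4 + 2×item 5: length 41, value 163
- 1×item 1 + 1×item 2 + 2×item 3 + 1×item 4 + 2×item 5: length 38, value 152
- 1×item 1 + 1×item 3 + 2×item 4 + 2×item 5: length 39, value 145
Best: 163 score.

163 score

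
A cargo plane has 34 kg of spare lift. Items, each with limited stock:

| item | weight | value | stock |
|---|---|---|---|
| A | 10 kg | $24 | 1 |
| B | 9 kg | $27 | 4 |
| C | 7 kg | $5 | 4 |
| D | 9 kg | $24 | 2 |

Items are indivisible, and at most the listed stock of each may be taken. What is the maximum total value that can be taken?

$86

Best selections within weight 34 and stock limits:
- 3×B + 1×C: weight 34, value 86
- 2×B + 1×C + 1×D: weight 34, value 83
- 3×B: weight 27, value 81
Best: $86.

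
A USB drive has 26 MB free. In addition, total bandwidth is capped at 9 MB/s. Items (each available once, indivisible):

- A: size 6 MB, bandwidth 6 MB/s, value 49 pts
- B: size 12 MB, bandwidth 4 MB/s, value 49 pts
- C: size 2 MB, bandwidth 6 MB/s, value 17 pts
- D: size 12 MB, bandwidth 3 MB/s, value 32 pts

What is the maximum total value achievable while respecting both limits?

Feasible sets respecting both limits:
- A+D: size 18, bandwidth 9, value 81
- B+D: size 24, bandwidth 7, value 81
- A: size 6, bandwidth 6, value 49
- B: size 12, bandwidth 4, value 49
Best: 81 pts.

81 pts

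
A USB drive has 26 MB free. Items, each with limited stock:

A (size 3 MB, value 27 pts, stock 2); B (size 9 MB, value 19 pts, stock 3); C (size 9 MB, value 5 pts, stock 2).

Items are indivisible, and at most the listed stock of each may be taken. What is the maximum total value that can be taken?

92 pts

Best selections within size 26 and stock limits:
- 2×A + 2×B: size 24, value 92
- 2×A + 1×B + 1×C: size 24, value 78
- 2×A + 1×B: size 15, value 73
Best: 92 pts.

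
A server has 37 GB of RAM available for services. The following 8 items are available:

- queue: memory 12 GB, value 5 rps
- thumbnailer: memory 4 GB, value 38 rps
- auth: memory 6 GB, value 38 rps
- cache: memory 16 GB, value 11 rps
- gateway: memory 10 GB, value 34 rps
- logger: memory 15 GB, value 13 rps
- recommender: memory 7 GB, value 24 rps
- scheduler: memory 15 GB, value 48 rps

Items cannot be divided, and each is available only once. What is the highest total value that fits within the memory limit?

Check high-value combinations within 37 GB:
- thumbnailer+auth+gateway+scheduler: memory 4+6+10+15=35, value 38+38+34+48=158
- thumbnailer+auth+recommender+scheduler: memory 4+6+7+15=32, value 38+38+24+48=148
- thumbnailer+gateway+recommender+scheduler: memory 4+10+7+15=36, value 38+34+24+48=144
- thumbnailer+auth+gateway+recommender: memory 4+6+10+7=27, value 38+38+34+24=134
- queue+thumbnailer+auth+scheduler: memory 12+4+6+15=37, value 5+38+38+48=129
Best: 158 rps.

158 rps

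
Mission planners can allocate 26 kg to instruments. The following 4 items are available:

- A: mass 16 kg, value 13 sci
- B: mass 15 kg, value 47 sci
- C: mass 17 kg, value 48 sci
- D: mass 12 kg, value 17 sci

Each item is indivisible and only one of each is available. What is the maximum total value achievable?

48 sci

Check high-value combinations within 26 kg:
- C: mass 17, value 48
- B: mass 15, value 47
- D: mass 12, value 17
Best: 48 sci.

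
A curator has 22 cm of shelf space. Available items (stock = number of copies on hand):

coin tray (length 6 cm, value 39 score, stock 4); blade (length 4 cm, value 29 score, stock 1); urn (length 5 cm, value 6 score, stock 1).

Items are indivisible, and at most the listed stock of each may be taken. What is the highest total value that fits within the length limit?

Best selections within length 22 and stock limits:
- 3×coin tray + 1×blade: length 22, value 146
- 3×coin tray: length 18, value 117
- 2×coin tray + 1×blade + 1×urn: length 21, value 113
Best: 146 score.

146 score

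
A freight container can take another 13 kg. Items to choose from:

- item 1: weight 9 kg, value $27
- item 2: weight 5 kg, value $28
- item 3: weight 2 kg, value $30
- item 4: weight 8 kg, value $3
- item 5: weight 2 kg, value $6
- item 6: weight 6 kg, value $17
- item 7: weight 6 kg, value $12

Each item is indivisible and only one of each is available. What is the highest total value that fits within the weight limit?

$75

Check high-value combinations within 13 kg:
- item 2+item 3+item 6: weight 5+2+6=13, value 28+30+17=75
- item 2+item 3+item 7: weight 5+2+6=13, value 28+30+12=70
- item 2+item 3+item 5: weight 5+2+2=9, value 28+30+6=64
- item 1+item 3+item 5: weight 9+2+2=13, value 27+30+6=63
- item 2+item 3: weight 5+2=7, value 28+30=58
Best: $75.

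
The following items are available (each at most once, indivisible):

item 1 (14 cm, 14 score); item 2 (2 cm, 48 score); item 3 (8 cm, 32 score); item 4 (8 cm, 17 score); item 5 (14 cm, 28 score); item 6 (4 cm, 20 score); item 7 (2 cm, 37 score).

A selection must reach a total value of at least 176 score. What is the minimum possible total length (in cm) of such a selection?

Subsets with value ≥ 176, sorted by total length:
- item 2+item 3+item 4+item 5+item 6+item 7: length 38, value 182
- item 1+item 2+item 3+item 5+item 6+item 7: length 44, value 179
Minimum length: 38 cm.

38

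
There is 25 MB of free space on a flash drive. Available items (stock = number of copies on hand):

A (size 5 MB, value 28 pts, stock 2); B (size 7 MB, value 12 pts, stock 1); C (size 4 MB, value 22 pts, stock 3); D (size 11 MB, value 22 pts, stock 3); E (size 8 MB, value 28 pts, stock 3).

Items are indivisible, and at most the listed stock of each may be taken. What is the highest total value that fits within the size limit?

Top feasible selections:
- 2×A + 3×C: size 22, value 122
- 1×A + 3×C + 1×E: size 25, value 122
- 2×A + 1×B + 2×C: size 25, value 112
- 2×A + 1×C + 1×E: size 22, value 106
Best: 122 pts.

122 pts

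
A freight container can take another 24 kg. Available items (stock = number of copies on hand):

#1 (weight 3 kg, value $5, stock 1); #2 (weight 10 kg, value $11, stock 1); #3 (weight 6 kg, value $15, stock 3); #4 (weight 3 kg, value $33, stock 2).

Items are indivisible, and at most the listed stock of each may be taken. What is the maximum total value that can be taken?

Top feasible selections:
- 3×#3 + 2×#4: weight 24, value 111
- 1×#1 + 2×#3 + 2×#4: weight 21, value 101
- 2×#3 + 2×#4: weight 18, value 96
- 1×#2 + 1×#3 + 2×#4: weight 22, value 92
Best: $111.

$111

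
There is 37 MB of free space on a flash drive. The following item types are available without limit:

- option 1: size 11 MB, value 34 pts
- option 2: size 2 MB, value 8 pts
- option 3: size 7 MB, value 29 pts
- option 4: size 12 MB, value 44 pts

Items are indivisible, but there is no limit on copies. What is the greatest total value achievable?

153 pts

Best value-per-unit is option 3 at 29/7; filling with it alone gives 5×29 = 145.
Optimal mix: 1×option 2 + 5×option 3 → size 37, value 153.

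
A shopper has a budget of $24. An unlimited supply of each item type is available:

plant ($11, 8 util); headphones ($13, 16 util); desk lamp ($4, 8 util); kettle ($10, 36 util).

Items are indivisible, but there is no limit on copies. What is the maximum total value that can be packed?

80 util

Best value-per-unit is kettle at 36/10; filling with it alone gives 2×36 = 72.
Optimal mix: 1×desk lamp + 2×kettle → cost 24, value 80.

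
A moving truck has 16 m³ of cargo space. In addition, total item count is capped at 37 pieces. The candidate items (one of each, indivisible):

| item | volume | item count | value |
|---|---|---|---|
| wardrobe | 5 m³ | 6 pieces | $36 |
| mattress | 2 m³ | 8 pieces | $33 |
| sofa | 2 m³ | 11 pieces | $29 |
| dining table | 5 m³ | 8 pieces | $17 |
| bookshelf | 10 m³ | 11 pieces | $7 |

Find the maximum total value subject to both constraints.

Feasible sets respecting both limits:
- wardrobe+mattress+sofa+dining table: volume 14, item count 33, value 115
- wardrobe+mattress+sofa: volume 9, item count 25, value 98
- wardrobe+mattress+dining table: volume 12, item count 22, value 86
- wardrobe+sofa+dining table: volume 12, item count 25, value 82
Best: $115.

$115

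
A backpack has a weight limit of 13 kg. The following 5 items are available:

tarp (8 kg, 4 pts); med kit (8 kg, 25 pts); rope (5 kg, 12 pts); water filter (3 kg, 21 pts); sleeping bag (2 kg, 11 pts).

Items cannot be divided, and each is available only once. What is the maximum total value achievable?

Check high-value combinations within 13 kg:
- med kit+water filter+sleeping bag: weight 8+3+2=13, value 25+21+11=57
- med kit+water filter: weight 8+3=11, value 25+21=46
- rope+water filter+sleeping bag: weight 5+3+2=10, value 12+21+11=44
- med kit+rope: weight 8+5=13, value 25+12=37
Best: 57 pts.

57 pts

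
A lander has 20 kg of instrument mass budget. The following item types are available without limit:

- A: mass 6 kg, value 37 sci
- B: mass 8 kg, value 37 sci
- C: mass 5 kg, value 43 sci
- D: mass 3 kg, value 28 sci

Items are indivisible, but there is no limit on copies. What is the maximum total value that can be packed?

183 sci

Best value-per-unit is D at 28/3; filling with it alone gives 6×28 = 168.
Optimal mix: 1×C + 5×D → mass 20, value 183.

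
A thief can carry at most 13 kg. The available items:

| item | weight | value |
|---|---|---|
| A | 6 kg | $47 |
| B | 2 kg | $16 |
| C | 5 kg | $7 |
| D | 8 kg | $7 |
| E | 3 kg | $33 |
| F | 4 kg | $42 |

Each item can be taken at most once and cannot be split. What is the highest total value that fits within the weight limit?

$122

This is a 0/1 knapsack; check combinations near the capacity.
- A+E+F: weight 6+3+4=13, value 47+33+42=122
- A+B+F: weight 6+2+4=12, value 47+16+42=105
- A+B+E: weight 6+2+3=11, value 47+16+33=96
- B+E+F: weight 2+3+4=9, value 16+33+42=91
- A+F: weight 6+4=10, value 47+42=89
Best: $122.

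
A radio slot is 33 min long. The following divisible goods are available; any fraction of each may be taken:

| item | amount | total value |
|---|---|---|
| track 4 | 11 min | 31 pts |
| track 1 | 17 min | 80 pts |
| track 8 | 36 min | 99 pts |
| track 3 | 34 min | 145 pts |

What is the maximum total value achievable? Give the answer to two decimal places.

Take in order of value per unit:
- track 1 (80/17 per unit): all 17 → value 80, running total 80.00
- track 3 (145/34 per unit): 16 of 34 → value 16×145/34 = 68.2353, running total 148.24
Total 148.24.

148.24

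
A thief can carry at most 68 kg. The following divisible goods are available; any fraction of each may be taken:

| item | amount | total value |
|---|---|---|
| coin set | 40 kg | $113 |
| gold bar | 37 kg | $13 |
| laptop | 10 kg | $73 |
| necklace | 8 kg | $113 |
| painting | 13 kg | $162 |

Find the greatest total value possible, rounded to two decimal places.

452.53

Take in order of value per unit:
- necklace (113/8 per unit): all 8 → value 113, running total 113.00
- painting (162/13 per unit): all 13 → value 162, running total 275.00
- laptop (73/10 per unit): all 10 → value 73, running total 348.00
- coin set (113/40 per unit): 37 of 40 → value 37×113/40 = 104.5250, running total 452.53
Total 452.53.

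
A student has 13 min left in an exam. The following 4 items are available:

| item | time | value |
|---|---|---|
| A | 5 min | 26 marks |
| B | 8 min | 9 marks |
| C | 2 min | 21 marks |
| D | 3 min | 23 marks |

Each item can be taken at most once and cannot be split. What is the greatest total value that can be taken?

70 marks

Check high-value combinations within 13 min:
- A+C+D: time 5+2+3=10, value 26+21+23=70
- B+C+D: time 8+2+3=13, value 9+21+23=53
- A+D: time 5+3=8, value 26+23=49
- A+C: time 5+2=7, value 26+21=47
Best: 70 marks.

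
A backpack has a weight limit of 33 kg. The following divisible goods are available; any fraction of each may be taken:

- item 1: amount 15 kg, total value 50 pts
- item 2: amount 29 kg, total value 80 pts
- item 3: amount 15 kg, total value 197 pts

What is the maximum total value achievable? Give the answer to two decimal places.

255.28

Take in order of value per unit:
- item 3 (197/15 per unit): all 15 → value 197, running total 197.00
- item 1 (50/15 per unit): all 15 → value 50, running total 247.00
- item 2 (80/29 per unit): 3 of 29 → value 3×80/29 = 8.2759, running total 255.28
Total 255.28.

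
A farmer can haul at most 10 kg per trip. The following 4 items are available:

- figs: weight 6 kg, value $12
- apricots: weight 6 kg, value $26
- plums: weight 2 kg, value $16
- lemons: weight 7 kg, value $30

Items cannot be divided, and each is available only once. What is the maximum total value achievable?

Check high-value combinations within 10 kg:
- plums+lemons: weight 2+7=9, value 16+30=46
- apricots+plums: weight 6+2=8, value 26+16=42
- lemons: weight 7, value 30
Best: $46.

$46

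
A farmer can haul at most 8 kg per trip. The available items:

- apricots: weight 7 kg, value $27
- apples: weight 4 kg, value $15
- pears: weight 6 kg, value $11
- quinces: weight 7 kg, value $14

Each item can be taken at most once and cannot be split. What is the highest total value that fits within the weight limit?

$27

Check high-value combinations within 8 kg:
- apricots: weight 7, value 27
- apples: weight 4, value 15
- quinces: weight 7, value 14
Best: $27.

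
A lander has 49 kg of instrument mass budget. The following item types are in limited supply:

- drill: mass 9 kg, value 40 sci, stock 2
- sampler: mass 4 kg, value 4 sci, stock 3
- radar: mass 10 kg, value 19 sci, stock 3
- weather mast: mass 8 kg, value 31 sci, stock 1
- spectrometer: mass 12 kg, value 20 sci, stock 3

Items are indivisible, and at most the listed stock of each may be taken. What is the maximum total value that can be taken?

Best selections within mass 49 and stock limits:
- 2×drill + 1×radar + 1×weather mast + 1×spectrometer: mass 48, value 150
- 2×drill + 2×radar + 1×weather mast: mass 46, value 149
Best: 150 sci.

150 sci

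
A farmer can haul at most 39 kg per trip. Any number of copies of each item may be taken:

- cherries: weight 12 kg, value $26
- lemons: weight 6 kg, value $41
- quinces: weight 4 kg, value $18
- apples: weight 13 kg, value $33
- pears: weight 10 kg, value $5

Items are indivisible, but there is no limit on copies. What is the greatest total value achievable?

Best value-per-unit is lemons at 41/6, and filling with it alone uses weight 6×6=36. No mix of the others beats 6×41 = 246.

$246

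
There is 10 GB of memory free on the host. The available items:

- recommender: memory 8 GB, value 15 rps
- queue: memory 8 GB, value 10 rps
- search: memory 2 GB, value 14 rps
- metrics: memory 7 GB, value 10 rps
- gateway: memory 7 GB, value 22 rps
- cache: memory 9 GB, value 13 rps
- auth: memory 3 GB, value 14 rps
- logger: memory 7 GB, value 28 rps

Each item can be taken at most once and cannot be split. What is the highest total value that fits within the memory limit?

42 rps

This is a 0/1 knapsack; check combinations near the capacity.
- search+logger: memory 2+7=9, value 14+28=42
- auth+logger: memory 3+7=10, value 14+28=42
- search+gateway: memory 2+7=9, value 14+22=36
Best: 42 rps.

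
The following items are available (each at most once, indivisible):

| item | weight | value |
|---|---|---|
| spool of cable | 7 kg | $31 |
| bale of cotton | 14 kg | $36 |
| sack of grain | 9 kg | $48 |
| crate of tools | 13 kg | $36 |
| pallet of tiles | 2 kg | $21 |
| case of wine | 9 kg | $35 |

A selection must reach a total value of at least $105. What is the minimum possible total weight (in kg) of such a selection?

24

Subsets with value ≥ 105, sorted by total weight:
- sack of grain+crate of tools+pallet of tiles: weight 24, value 105
- spool of cable+sack of grain+case of wine: weight 25, value 114
Minimum weight: 24 kg.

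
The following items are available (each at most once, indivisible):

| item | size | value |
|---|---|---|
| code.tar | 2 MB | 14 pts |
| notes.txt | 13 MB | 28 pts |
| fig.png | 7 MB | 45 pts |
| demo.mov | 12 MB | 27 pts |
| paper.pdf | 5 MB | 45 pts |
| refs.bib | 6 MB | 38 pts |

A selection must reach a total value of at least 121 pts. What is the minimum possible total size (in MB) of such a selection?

18

Subsets with value ≥ 121, sorted by total size:
- fig.png+paper.pdf+refs.bib: size 18, value 128
- code.tar+fig.png+paper.pdf+refs.bib: size 20, value 142
Minimum size: 18 MB.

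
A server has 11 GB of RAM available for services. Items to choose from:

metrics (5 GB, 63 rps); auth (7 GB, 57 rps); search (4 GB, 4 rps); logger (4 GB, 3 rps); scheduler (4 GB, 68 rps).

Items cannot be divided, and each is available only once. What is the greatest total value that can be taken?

Check high-value combinations within 11 GB:
- metrics+scheduler: memory 5+4=9, value 63+68=131
- auth+scheduler: memory 7+4=11, value 57+68=125
- search+scheduler: memory 4+4=8, value 4+68=72
Best: 131 rps.

131 rps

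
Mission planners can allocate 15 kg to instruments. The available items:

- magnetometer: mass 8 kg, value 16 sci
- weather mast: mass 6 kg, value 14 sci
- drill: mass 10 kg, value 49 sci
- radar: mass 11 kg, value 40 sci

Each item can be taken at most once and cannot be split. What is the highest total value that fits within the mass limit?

49 sci

Check high-value combinations within 15 kg:
- drill: mass 10, value 49
- radar: mass 11, value 40
- magnetometer+weather mast: mass 8+6=14, value 16+14=30
- magnetometer: mass 8, value 16
- weather mast: mass 6, value 14
Best: 49 sci.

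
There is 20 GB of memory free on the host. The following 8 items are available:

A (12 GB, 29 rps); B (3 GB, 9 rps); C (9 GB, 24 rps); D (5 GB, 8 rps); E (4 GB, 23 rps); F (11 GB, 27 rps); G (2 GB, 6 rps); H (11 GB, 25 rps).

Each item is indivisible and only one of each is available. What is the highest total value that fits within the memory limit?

65 rps

Check high-value combinations within 20 GB:
- B+E+F+G: memory 3+4+11+2=20, value 9+23+27+6=65
- B+E+G+H: memory 3+4+2+11=20, value 9+23+6+25=63
- B+C+E+G: memory 3+9+4+2=18, value 9+24+23+6=62
Best: 65 rps.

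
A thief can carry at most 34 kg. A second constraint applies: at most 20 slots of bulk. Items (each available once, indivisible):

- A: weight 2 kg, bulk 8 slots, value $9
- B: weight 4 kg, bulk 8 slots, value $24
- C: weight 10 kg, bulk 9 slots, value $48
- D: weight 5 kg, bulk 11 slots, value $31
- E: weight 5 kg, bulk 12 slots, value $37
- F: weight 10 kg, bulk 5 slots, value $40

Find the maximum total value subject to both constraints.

$88

Feasible sets respecting both limits:
- C+F: weight 20, bulk 14, value 88
- C+D: weight 15, bulk 20, value 79
- E+F: weight 15, bulk 17, value 77
Best: $88.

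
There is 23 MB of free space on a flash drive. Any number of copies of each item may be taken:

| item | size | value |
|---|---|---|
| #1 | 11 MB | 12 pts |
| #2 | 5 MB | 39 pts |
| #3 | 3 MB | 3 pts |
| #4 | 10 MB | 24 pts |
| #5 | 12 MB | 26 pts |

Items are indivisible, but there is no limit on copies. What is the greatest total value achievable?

159 pts

Best value-per-unit is #2 at 39/5; filling with it alone gives 4×39 = 156.
Optimal mix: 4×#2 + 1×#3 → size 23, value 159.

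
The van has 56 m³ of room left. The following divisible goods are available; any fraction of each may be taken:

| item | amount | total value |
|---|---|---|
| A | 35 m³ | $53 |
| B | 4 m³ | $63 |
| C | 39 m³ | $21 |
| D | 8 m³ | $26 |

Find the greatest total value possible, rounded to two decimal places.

Take in order of value per unit:
- B (63/4 per unit): all 4 → value 63, running total 63.00
- D (26/8 per unit): all 8 → value 26, running total 89.00
- A (53/35 per unit): all 35 → value 53, running total 142.00
- C (21/39 per unit): 9 of 39 → value 9×21/39 = 4.8462, running total 146.85
Total 146.85.

146.85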